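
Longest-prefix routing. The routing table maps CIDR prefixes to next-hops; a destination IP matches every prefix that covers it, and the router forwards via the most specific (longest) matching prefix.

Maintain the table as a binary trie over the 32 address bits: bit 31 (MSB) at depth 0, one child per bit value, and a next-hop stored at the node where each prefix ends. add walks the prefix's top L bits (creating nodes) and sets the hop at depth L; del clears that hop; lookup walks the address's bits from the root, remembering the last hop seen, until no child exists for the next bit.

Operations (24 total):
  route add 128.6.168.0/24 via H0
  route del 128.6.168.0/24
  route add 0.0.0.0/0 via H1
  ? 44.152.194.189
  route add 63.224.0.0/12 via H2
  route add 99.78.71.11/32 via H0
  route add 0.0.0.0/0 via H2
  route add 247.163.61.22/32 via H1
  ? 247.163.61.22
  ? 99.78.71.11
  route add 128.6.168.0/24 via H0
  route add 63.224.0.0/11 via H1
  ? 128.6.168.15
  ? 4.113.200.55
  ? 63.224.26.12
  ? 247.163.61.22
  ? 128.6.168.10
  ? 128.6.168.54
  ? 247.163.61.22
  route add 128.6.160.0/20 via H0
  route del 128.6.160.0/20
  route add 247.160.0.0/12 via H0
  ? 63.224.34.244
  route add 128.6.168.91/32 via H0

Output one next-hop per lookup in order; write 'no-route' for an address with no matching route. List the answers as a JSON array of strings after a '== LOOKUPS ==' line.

Trace:
  add 128.6.168.0/24 -> H0 at depth 24
  - 128.6.168.0/24 clear@24
  add 0.0.0.0/0 -> H1 at depth 0
  Q 44.152.194.189: descend ε ; hops seen [H1] ; pick H1
  add 63.224.0.0/12 -> H2 at depth 12
  add 99.78.71.11/32 -> H0 at depth 32
  add 0.0.0.0/0 -> H2 at depth 0
  add 247.163.61.22/32 -> H1 at depth 32
  Q 247.163.61.22: descend 11110111101000110011110100010110 ; hops seen [H2,H1] ; pick H1
  Q 99.78.71.11: descend 01100011010011100100011100001011 ; hops seen [H2,H0] ; pick H0
  add 128.6.168.0/24 -> H0 at depth 24
  add 63.224.0.0/11 -> H1 at depth 11
  Q 128.6.168.15: descend 100000000000011010101000 ; hops seen [H2,H0] ; pick H0
  Q 4.113.200.55: descend 00 ; hops seen [H2] ; pick H2
  Q 63.224.26.12: descend 001111111110 ; hops seen [H2,H1,H2] ; pick H2
  Q 247.163.61.22: descend 11110111101000110011110100010110 ; hops seen [H2,H1] ; pick H1
  Q 128.6.168.10: descend 100000000000011010101000 ; hops seen [H2,H0] ; pick H0
  Q 128.6.168.54: descend 100000000000011010101000 ; hops seen [H2,H0] ; pick H0
  Q 247.163.61.22: descend 11110111101000110011110100010110 ; hops seen [H2,H1] ; pick H1
  add 128.6.160.0/20 -> H0 at depth 20
  - 128.6.160.0/20 clear@20
  add 247.160.0.0/12 -> H0 at depth 12
  Q 63.224.34.244: descend 001111111110 ; hops seen [H2,H1,H2] ; pick H2
  add 128.6.168.91/32 -> H0 at depth 32

== LOOKUPS ==
["H1","H1","H0","H0","H2","H2","H1","H0","H0","H1","H2"]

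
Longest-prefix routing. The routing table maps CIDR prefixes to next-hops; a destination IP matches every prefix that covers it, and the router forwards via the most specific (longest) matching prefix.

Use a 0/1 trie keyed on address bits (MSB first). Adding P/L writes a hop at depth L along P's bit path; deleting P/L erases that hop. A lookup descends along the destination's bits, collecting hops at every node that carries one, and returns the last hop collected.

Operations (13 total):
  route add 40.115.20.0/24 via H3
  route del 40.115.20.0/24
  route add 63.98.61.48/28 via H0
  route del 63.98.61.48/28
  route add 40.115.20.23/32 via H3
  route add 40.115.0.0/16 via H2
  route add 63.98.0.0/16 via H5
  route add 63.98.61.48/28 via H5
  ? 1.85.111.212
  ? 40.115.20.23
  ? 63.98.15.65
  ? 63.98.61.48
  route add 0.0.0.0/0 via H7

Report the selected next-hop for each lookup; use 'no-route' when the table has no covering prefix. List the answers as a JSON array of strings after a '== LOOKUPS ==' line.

Trace:
  + 40.115.20.0/24 (H3) depth=24
  - 40.115.20.0/24 clear@24
  + 63.98.61.48/28 (H0) depth=28
  - 63.98.61.48/28 clear@28
  + 40.115.20.23/32 (H3) depth=32
  + 40.115.0.0/16 (H2) depth=16
  + 63.98.0.0/16 (H5) depth=16
  + 63.98.61.48/28 (H5) depth=28
  Q 1.85.111.212: descend 00 ; hops seen [∅] ; pick no-route
  Q 40.115.20.23: descend 00101000011100110001010000010111 ; hops seen [H2,H3] ; pick H3
  Q 63.98.15.65: descend 001111110110001000 ; hops seen [H5] ; pick H5
  Q 63.98.61.48: descend 0011111101100010001111010011 ; hops seen [H5,H5] ; pick H5
  + 0.0.0.0/0 (H7) depth=0

== LOOKUPS ==
["no-route","H3","H5","H5"]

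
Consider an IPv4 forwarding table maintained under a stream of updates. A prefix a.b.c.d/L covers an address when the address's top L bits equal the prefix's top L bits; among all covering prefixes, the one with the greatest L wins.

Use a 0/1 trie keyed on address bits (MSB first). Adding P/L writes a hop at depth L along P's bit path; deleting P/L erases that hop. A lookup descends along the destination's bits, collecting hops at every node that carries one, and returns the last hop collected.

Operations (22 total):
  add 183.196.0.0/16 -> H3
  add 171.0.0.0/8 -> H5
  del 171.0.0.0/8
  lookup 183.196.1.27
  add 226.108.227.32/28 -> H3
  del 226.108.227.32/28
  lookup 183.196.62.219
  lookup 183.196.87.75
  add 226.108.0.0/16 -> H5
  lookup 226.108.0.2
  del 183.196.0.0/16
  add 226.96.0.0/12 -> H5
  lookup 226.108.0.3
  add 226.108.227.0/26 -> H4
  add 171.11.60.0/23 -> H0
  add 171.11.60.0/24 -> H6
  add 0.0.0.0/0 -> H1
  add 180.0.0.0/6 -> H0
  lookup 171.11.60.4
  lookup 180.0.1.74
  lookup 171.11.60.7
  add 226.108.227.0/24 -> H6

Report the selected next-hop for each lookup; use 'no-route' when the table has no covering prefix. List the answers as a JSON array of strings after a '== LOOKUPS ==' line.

Trace:
  + 183.196.0.0/16 (H3) depth=16
  + 171.0.0.0/8 (H5) depth=8
  - 171.0.0.0/8 clear@8
  ? 183.196.1.27  path d0:-→d1:-→d2:-→d3:-→d4:-→d5:-→d6:-→d7:-→d8:-→d9:-→d10:-→d11:-→d12:-→d13:-→d14:-→d15:-→d16:H3  best=H3
  + 226.108.227.32/28 (H3) depth=28
  - 226.108.227.32/28 clear@28
  ? 183.196.62.219  path d0:-→d1:-→d2:-→d3:-→d4:-→d5:-→d6:-→d7:-→d8:-→d9:-→d10:-→d11:-→d12:-→d13:-→d14:-→d15:-→d16:H3  best=H3
  ? 183.196.87.75  path d0:-→d1:-→d2:-→d3:-→d4:-→d5:-→d6:-→d7:-→d8:-→d9:-→d10:-→d11:-→d12:-→d13:-→d14:-→d15:-→d16:H3  best=H3
  + 226.108.0.0/16 (H5) depth=16
  ? 226.108.0.2  path d0:-→d1:-→d2:-→d3:-→d4:-→d5:-→d6:-→d7:-→d8:-→d9:-→d10:-→d11:-→d12:-→d13:-→d14:-→d15:-→d16:H5  best=H5
  - 183.196.0.0/16 clear@16
  + 226.96.0.0/12 (H5) depth=12
  ? 226.108.0.3  path d0:-→d1:-→d2:-→d3:-→d4:-→d5:-→d6:-→d7:-→d8:-→d9:-→d10:-→d11:-→d12:H5→d13:-→d14:-→d15:-→d16:H5  best=H5
  + 226.108.227.0/26 (H4) depth=26
  + 171.11.60.0/23 (H0) depth=23
  + 171.11.60.0/24 (H6) depth=24
  + 0.0.0.0/0 (H1) depth=0
  + 180.0.0.0/6 (H0) depth=6
  ? 171.11.60.4  path d0:H1→d1:-→d2:-→d3:-→d4:-→d5:-→d6:-→d7:-→d8:-→d9:-→d10:-→d11:-→d12:-→d13:-→d14:-→d15:-→d16:-→d17:-→d18:-→d19:-→d20:-→d21:-→d22:-→d23:H0→d24:H6  best=H6
  ? 180.0.1.74  path d0:H1→d1:-→d2:-→d3:-→d4:-→d5:-→d6:H0  best=H0
  ? 171.11.60.7  path d0:H1→d1:-→d2:-→d3:-→d4:-→d5:-→d6:-→d7:-→d8:-→d9:-→d10:-→d11:-→d12:-→d13:-→d14:-→d15:-→d16:-→d17:-→d18:-→d19:-→d20:-→d21:-→d22:-→d23:H0→d24:H6  best=H6
  + 226.108.227.0/24 (H6) depth=24

== LOOKUPS ==
["H3","H3","H3","H5","H5","H6","H0","H6"]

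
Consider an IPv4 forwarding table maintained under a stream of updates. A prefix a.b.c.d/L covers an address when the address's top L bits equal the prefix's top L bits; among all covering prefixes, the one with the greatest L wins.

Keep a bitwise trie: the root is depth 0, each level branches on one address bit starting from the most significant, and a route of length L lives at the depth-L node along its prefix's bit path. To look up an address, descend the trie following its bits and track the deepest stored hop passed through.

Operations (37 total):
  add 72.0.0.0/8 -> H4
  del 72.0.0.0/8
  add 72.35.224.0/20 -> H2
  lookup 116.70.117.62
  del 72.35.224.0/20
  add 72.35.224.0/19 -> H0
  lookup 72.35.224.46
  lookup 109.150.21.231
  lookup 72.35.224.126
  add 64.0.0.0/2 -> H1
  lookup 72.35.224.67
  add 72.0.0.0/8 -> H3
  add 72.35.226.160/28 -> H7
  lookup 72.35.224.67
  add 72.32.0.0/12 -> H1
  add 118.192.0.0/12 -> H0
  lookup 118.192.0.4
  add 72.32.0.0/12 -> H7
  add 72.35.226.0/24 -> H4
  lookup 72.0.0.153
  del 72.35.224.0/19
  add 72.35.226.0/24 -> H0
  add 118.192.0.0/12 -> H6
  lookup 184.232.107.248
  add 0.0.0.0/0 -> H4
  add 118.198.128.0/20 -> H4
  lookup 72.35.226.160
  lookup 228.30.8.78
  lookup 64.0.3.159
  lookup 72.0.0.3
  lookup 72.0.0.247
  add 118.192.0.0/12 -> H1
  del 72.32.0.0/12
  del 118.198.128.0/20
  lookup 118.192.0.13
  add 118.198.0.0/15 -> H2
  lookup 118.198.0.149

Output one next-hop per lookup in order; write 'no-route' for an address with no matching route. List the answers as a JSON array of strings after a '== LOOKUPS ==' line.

Trace:
  + 72.0.0.0/8 (H4) depth=8
  del 72.0.0.0/8 (clear depth 8)
  + 72.35.224.0/20 (H2) depth=20
  ? 116.70.117.62  path d0:-→d1:-→d2:-  best=no-route
  del 72.35.224.0/20 (clear depth 20)
  + 72.35.224.0/19 (H0) depth=19
  ? 72.35.224.46  path d0:-→d1:-→d2:-→d3:-→d4:-→d5:-→d6:-→d7:-→d8:-→d9:-→d10:-→d11:-→d12:-→d13:-→d14:-→d15:-→d16:-→d17:-→d18:-→d19:H0→d20:-  best=H0
  ? 109.150.21.231  path d0:-→d1:-→d2:-  best=no-route
  ? 72.35.224.126  path d0:-→d1:-→d2:-→d3:-→d4:-→d5:-→d6:-→d7:-→d8:-→d9:-→d10:-→d11:-→d12:-→d13:-→d14:-→d15:-→d16:-→d17:-→d18:-→d19:H0→d20:-  best=H0
  + 64.0.0.0/2 (H1) depth=2
  ? 72.35.224.67  path d0:-→d1:-→d2:H1→d3:-→d4:-→d5:-→d6:-→d7:-→d8:-→d9:-→d10:-→d11:-→d12:-→d13:-→d14:-→d15:-→d16:-→d17:-→d18:-→d19:H0→d20:-  best=H0
  + 72.0.0.0/8 (H3) depth=8
  + 72.35.226.160/28 (H7) depth=28
  ? 72.35.224.67  path d0:-→d1:-→d2:H1→d3:-→d4:-→d5:-→d6:-→d7:-→d8:H3→d9:-→d10:-→d11:-→d12:-→d13:-→d14:-→d15:-→d16:-→d17:-→d18:-→d19:H0→d20:-→d21:-→d22:-  best=H0
  + 72.32.0.0/12 (H1) depth=12
  + 118.192.0.0/12 (H0) depth=12
  ? 118.192.0.4  path d0:-→d1:-→d2:H1→d3:-→d4:-→d5:-→d6:-→d7:-→d8:-→d9:-→d10:-→d11:-→d12:H0  best=H0
  + 72.32.0.0/12 (H7) depth=12
  + 72.35.226.0/24 (H4) depth=24
  ? 72.0.0.153  path d0:-→d1:-→d2:H1→d3:-→d4:-→d5:-→d6:-→d7:-→d8:H3→d9:-→d10:-  best=H3
  del 72.35.224.0/19 (clear depth 19)
  + 72.35.226.0/24 (H0) depth=24
  + 118.192.0.0/12 (H6) depth=12
  ? 184.232.107.248  path d0:-  best=no-route
  + 0.0.0.0/0 (H4) depth=0
  + 118.198.128.0/20 (H4) depth=20
  ? 72.35.226.160  path d0:H4→d1:-→d2:H1→d3:-→d4:-→d5:-→d6:-→d7:-→d8:H3→d9:-→d10:-→d11:-→d12:H7→d13:-→d14:-→d15:-→d16:-→d17:-→d18:-→d19:-→d20:-→d21:-→d22:-→d23:-→d24:H0→d25:-→d26:-→d27:-→d28:H7  best=H7
  ? 228.30.8.78  path d0:H4  best=H4
  ? 64.0.3.159  path d0:H4→d1:-→d2:H1→d3:-→d4:-  best=H1
  ? 72.0.0.3  path d0:H4→d1:-→d2:H1→d3:-→d4:-→d5:-→d6:-→d7:-→d8:H3→d9:-→d10:-  best=H3
  ? 72.0.0.247  path d0:H4→d1:-→d2:H1→d3:-→d4:-→d5:-→d6:-→d7:-→d8:H3→d9:-→d10:-  best=H3
  + 118.192.0.0/12 (H1) depth=12
  del 72.32.0.0/12 (clear depth 12)
  del 118.198.128.0/20 (clear depth 20)
  ? 118.192.0.13  path d0:H4→d1:-→d2:H1→d3:-→d4:-→d5:-→d6:-→d7:-→d8:-→d9:-→d10:-→d11:-→d12:H1→d13:-  best=H1
  + 118.198.0.0/15 (H2) depth=15
  ? 118.198.0.149  path d0:H4→d1:-→d2:H1→d3:-→d4:-→d5:-→d6:-→d7:-→d8:-→d9:-→d10:-→d11:-→d12:H1→d13:-→d14:-→d15:H2→d16:-  best=H2

== LOOKUPS ==
["no-route","H0","no-route","H0","H0","H0","H0","H3","no-route","H7","H4","H1","H3","H3","H1","H2"]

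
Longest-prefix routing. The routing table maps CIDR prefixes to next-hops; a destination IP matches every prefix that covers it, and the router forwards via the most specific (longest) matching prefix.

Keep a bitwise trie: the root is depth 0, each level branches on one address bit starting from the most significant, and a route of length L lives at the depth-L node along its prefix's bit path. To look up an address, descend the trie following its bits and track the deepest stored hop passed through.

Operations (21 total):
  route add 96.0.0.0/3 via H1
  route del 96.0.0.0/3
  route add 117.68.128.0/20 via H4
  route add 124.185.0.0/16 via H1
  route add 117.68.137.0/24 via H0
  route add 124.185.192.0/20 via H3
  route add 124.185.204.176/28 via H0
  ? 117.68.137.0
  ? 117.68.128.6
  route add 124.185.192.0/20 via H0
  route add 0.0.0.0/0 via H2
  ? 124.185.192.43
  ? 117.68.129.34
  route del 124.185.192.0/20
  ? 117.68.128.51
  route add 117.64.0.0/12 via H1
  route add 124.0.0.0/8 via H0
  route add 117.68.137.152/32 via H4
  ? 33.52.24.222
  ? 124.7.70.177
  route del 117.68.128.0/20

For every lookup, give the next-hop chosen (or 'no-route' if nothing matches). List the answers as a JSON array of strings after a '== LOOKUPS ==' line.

Apply in order:
  + 96.0.0.0/3 (H1) depth=3
  - 96.0.0.0/3 clear@3
  + 117.68.128.0/20 (H4) depth=20
  + 124.185.0.0/16 (H1) depth=16
  + 117.68.137.0/24 (H0) depth=24
  + 124.185.192.0/20 (H3) depth=20
  + 124.185.204.176/28 (H0) depth=28
  ? 117.68.137.0  path d0:-→d1:-→d2:-→d3:-→d4:-→d5:-→d6:-→d7:-→d8:-→d9:-→d10:-→d11:-→d12:-→d13:-→d14:-→d15:-→d16:-→d17:-→d18:-→d19:-→d20:H4→d21:-→d22:-→d23:-→d24:H0  best=H0
  ? 117.68.128.6  path d0:-→d1:-→d2:-→d3:-→d4:-→d5:-→d6:-→d7:-→d8:-→d9:-→d10:-→d11:-→d12:-→d13:-→d14:-→d15:-→d16:-→d17:-→d18:-→d19:-→d20:H4  best=H4
  + 124.185.192.0/20 (H0) depth=20
  + 0.0.0.0/0 (H2) depth=0
  ? 124.185.192.43  path d0:H2→d1:-→d2:-→d3:-→d4:-→d5:-→d6:-→d7:-→d8:-→d9:-→d10:-→d11:-→d12:-→d13:-→d14:-→d15:-→d16:H1→d17:-→d18:-→d19:-→d20:H0  best=H0
  ? 117.68.129.34  path d0:H2→d1:-→d2:-→d3:-→d4:-→d5:-→d6:-→d7:-→d8:-→d9:-→d10:-→d11:-→d12:-→d13:-→d14:-→d15:-→d16:-→d17:-→d18:-→d19:-→d20:H4  best=H4
  - 124.185.192.0/20 clear@20
  ? 117.68.128.51  path d0:H2→d1:-→d2:-→d3:-→d4:-→d5:-→d6:-→d7:-→d8:-→d9:-→d10:-→d11:-→d12:-→d13:-→d14:-→d15:-→d16:-→d17:-→d18:-→d19:-→d20:H4  best=H4
  + 117.64.0.0/12 (H1) depth=12
  + 124.0.0.0/8 (H0) depth=8
  + 117.68.137.152/32 (H4) depth=32
  ? 33.52.24.222  path d0:H2→d1:-  best=H2
  ? 124.7.70.177  path d0:H2→d1:-→d2:-→d3:-→d4:-→d5:-→d6:-→d7:-→d8:H0  best=H0
  - 117.68.128.0/20 clear@20

== LOOKUPS ==
["H0","H4","H0","H4","H4","H2","H0"]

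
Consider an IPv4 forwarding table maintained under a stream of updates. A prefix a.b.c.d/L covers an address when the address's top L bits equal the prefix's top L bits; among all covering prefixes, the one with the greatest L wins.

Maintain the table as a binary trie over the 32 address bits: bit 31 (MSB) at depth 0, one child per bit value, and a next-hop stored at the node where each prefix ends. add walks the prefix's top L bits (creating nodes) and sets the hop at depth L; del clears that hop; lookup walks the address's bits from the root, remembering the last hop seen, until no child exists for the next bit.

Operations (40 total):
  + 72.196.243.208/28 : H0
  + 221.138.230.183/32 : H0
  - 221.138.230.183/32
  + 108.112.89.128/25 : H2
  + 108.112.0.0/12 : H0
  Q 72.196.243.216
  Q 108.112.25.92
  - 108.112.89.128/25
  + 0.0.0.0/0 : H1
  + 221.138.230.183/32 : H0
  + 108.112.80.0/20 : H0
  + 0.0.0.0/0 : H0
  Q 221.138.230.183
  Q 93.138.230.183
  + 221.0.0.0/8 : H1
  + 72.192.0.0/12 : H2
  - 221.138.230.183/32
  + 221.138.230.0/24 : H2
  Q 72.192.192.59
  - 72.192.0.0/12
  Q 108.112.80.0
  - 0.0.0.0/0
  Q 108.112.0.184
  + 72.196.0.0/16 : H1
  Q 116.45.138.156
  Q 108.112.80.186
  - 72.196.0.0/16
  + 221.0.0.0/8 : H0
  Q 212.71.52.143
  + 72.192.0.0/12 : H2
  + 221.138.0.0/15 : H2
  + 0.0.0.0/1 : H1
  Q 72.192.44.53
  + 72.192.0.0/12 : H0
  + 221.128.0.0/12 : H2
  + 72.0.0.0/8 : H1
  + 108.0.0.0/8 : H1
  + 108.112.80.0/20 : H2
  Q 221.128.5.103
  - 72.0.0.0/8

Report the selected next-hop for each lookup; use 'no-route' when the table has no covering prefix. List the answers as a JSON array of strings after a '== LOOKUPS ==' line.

Apply in order:
  add 72.196.243.208/28 -> H0 at depth 28
  add 221.138.230.183/32 -> H0 at depth 32
  del 221.138.230.183/32 (clear depth 32)
  add 108.112.89.128/25 -> H2 at depth 25
  add 108.112.0.0/12 -> H0 at depth 12
  lookup 72.196.243.216: bits 0100100011000100111100111101 walk d0:-→d1:-→d2:-→d3:-→d4:-→d5:-→d6:-→d7:-→d8:-→d9:-→d10:-→d11:-→d12:-→d13:-→d14:-→d15:-→d16:-→d17:-→d18:-→d19:-→d20:-→d21:-→d22:-→d23:-→d24:-→d25:-→d26:-→d27:-→d28:H0 -> H0
  lookup 108.112.25.92: bits 01101100011100000 walk d0:-→d1:-→d2:-→d3:-→d4:-→d5:-→d6:-→d7:-→d8:-→d9:-→d10:-→d11:-→d12:H0→d13:-→d14:-→d15:-→d16:-→d17:- -> H0
  del 108.112.89.128/25 (clear depth 25)
  add 0.0.0.0/0 -> H1 at depth 0
  add 221.138.230.183/32 -> H0 at depth 32
  add 108.112.80.0/20 -> H0 at depth 20
  add 0.0.0.0/0 -> H0 at depth 0
  lookup 221.138.230.183: bits 11011101100010101110011010110111 walk d0:H0→d1:-→d2:-→d3:-→d4:-→d5:-→d6:-→d7:-→d8:-→d9:-→d10:-→d11:-→d12:-→d13:-→d14:-→d15:-→d16:-→d17:-→d18:-→d19:-→d20:-→d21:-→d22:-→d23:-→d24:-→d25:-→d26:-→d27:-→d28:-→d29:-→d30:-→d31:-→d32:H0 -> H0
  lookup 93.138.230.183: bits 010 walk d0:H0→d1:-→d2:-→d3:- -> H0
  add 221.0.0.0/8 -> H1 at depth 8
  add 72.192.0.0/12 -> H2 at depth 12
  del 221.138.230.183/32 (clear depth 32)
  add 221.138.230.0/24 -> H2 at depth 24
  lookup 72.192.192.59: bits 0100100011000 walk d0:H0→d1:-→d2:-→d3:-→d4:-→d5:-→d6:-→d7:-→d8:-→d9:-→d10:-→d11:-→d12:H2→d13:- -> H2
  del 72.192.0.0/12 (clear depth 12)
  lookup 108.112.80.0: bits 01101100011100000101 walk d0:H0→d1:-→d2:-→d3:-→d4:-→d5:-→d6:-→d7:-→d8:-→d9:-→d10:-→d11:-→d12:H0→d13:-→d14:-→d15:-→d16:-→d17:-→d18:-→d19:-→d20:H0 -> H0
  del 0.0.0.0/0 (clear depth 0)
  lookup 108.112.0.184: bits 01101100011100000 walk d0:-→d1:-→d2:-→d3:-→d4:-→d5:-→d6:-→d7:-→d8:-→d9:-→d10:-→d11:-→d12:H0→d13:-→d14:-→d15:-→d16:-→d17:- -> H0
  add 72.196.0.0/16 -> H1 at depth 16
  lookup 116.45.138.156: bits 011 walk d0:-→d1:-→d2:-→d3:- -> no-route
  lookup 108.112.80.186: bits 01101100011100000101 walk d0:-→d1:-→d2:-→d3:-→d4:-→d5:-→d6:-→d7:-→d8:-→d9:-→d10:-→d11:-→d12:H0→d13:-→d14:-→d15:-→d16:-→d17:-→d18:-→d19:-→d20:H0 -> H0
  del 72.196.0.0/16 (clear depth 16)
  add 221.0.0.0/8 -> H0 at depth 8
  lookup 212.71.52.143: bits 1101 walk d0:-→d1:-→d2:-→d3:-→d4:- -> no-route
  add 72.192.0.0/12 -> H2 at depth 12
  add 221.138.0.0/15 -> H2 at depth 15
  add 0.0.0.0/1 -> H1 at depth 1
  lookup 72.192.44.53: bits 0100100011000 walk d0:-→d1:H1→d2:-→d3:-→d4:-→d5:-→d6:-→d7:-→d8:-→d9:-→d10:-→d11:-→d12:H2→d13:- -> H2
  add 72.192.0.0/12 -> H0 at depth 12
  add 221.128.0.0/12 -> H2 at depth 12
  add 72.0.0.0/8 -> H1 at depth 8
  add 108.0.0.0/8 -> H1 at depth 8
  add 108.112.80.0/20 -> H2 at depth 20
  lookup 221.128.5.103: bits 110111011000 walk d0:-→d1:-→d2:-→d3:-→d4:-→d5:-→d6:-→d7:-→d8:H0→d9:-→d10:-→d11:-→d12:H2 -> H2
  del 72.0.0.0/8 (clear depth 8)

== LOOKUPS ==
["H0","H0","H0","H0","H2","H0","H0","no-route","H0","no-route","H2","H2"]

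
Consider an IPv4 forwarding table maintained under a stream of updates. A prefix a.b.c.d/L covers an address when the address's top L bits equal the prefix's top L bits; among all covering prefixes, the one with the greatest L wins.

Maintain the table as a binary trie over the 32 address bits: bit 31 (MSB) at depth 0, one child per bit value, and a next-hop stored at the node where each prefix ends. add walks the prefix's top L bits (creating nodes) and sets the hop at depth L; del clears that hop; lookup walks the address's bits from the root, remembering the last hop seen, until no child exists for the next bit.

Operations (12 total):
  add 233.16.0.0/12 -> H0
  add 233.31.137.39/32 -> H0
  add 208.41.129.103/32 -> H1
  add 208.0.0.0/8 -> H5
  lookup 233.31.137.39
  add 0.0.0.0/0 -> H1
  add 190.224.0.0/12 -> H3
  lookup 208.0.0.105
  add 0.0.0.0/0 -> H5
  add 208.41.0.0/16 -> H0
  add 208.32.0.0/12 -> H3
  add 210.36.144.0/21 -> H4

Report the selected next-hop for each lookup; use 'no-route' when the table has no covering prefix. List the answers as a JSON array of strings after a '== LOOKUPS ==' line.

Trace:
  + 233.16.0.0/12 (H0) depth=12
  + 233.31.137.39/32 (H0) depth=32
  + 208.41.129.103/32 (H1) depth=32
  + 208.0.0.0/8 (H5) depth=8
  lookup 233.31.137.39: bits 11101001000111111000100100100111 walk d0:-→d1:-→d2:-→d3:-→d4:-→d5:-→d6:-→d7:-→d8:-→d9:-→d10:-→d11:-→d12:H0→d13:-→d14:-→d15:-→d16:-→d17:-→d18:-→d19:-→d20:-→d21:-→d22:-→d23:-→d24:-→d25:-→d26:-→d27:-→d28:-→d29:-→d30:-→d31:-→d32:H0 -> H0
  + 0.0.0.0/0 (H1) depth=0
  + 190.224.0.0/12 (H3) depth=12
  lookup 208.0.0.105: bits 1101000000 walk d0:H1→d1:-→d2:-→d3:-→d4:-→d5:-→d6:-→d7:-→d8:H5→d9:-→d10:- -> H5
  + 0.0.0.0/0 (H5) depth=0
  + 208.41.0.0/16 (H0) depth=16
  + 208.32.0.0/12 (H3) depth=12
  + 210.36.144.0/21 (H4) depth=21

== LOOKUPS ==
["H0","H5"]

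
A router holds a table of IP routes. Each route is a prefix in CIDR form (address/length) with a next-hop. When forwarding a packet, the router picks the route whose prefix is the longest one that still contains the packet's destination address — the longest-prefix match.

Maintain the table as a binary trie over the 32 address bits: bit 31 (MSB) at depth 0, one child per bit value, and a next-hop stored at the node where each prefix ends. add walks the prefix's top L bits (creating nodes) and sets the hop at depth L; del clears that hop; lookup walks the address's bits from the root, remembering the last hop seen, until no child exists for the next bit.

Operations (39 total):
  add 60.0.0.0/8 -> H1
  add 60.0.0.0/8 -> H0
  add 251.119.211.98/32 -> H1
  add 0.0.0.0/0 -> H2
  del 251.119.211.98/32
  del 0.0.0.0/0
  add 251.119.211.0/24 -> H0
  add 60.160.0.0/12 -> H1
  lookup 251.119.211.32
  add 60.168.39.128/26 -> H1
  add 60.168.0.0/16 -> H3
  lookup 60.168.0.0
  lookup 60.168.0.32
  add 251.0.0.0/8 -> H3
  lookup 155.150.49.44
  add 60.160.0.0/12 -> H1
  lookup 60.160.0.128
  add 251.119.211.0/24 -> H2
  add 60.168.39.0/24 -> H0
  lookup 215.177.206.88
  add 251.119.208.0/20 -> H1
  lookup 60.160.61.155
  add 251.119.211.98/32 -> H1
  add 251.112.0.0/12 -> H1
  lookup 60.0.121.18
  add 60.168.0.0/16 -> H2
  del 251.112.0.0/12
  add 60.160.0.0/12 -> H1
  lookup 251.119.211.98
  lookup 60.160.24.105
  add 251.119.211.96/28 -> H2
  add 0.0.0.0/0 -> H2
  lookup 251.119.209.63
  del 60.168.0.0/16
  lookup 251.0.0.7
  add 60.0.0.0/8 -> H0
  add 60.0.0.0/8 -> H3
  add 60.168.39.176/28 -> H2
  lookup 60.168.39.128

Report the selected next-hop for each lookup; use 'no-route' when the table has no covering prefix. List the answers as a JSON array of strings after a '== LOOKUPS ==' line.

Apply in order:
  add 60.0.0.0/8 -> H1 at depth 8
  add 60.0.0.0/8 -> H0 at depth 8
  add 251.119.211.98/32 -> H1 at depth 32
  add 0.0.0.0/0 -> H2 at depth 0
  del 251.119.211.98/32 (clear depth 32)
  del 0.0.0.0/0 (clear depth 0)
  add 251.119.211.0/24 -> H0 at depth 24
  add 60.160.0.0/12 -> H1 at depth 12
  ? 251.119.211.32  path d0:-→d1:-→d2:-→d3:-→d4:-→d5:-→d6:-→d7:-→d8:-→d9:-→d10:-→d11:-→d12:-→d13:-→d14:-→d15:-→d16:-→d17:-→d18:-→d19:-→d20:-→d21:-→d22:-→d23:-→d24:H0→d25:-  best=H0
  add 60.168.39.128/26 -> H1 at depth 26
  add 60.168.0.0/16 -> H3 at depth 16
  ? 60.168.0.0  path d0:-→d1:-→d2:-→d3:-→d4:-→d5:-→d6:-→d7:-→d8:H0→d9:-→d10:-→d11:-→d12:H1→d13:-→d14:-→d15:-→d16:H3→d17:-→d18:-  best=H3
  ? 60.168.0.32  path d0:-→d1:-→d2:-→d3:-→d4:-→d5:-→d6:-→d7:-→d8:H0→d9:-→d10:-→d11:-→d12:H1→d13:-→d14:-→d15:-→d16:H3→d17:-→d18:-  best=H3
  add 251.0.0.0/8 -> H3 at depth 8
  ? 155.150.49.44  path d0:-→d1:-  best=no-route
  add 60.160.0.0/12 -> H1 at depth 12
  ? 60.160.0.128  path d0:-→d1:-→d2:-→d3:-→d4:-→d5:-→d6:-→d7:-→d8:H0→d9:-→d10:-→d11:-→d12:H1  best=H1
  add 251.119.211.0/24 -> H2 at depth 24
  add 60.168.39.0/24 -> H0 at depth 24
  ? 215.177.206.88  path d0:-→d1:-→d2:-  best=no-route
  add 251.119.208.0/20 -> H1 at depth 20
  ? 60.160.61.155  path d0:-→d1:-→d2:-→d3:-→d4:-→d5:-→d6:-→d7:-→d8:H0→d9:-→d10:-→d11:-→d12:H1  best=H1
  add 251.119.211.98/32 -> H1 at depth 32
  add 251.112.0.0/12 -> H1 at depth 12
  ? 60.0.121.18  path d0:-→d1:-→d2:-→d3:-→d4:-→d5:-→d6:-→d7:-→d8:H0  best=H0
  add 60.168.0.0/16 -> H2 at depth 16
  del 251.112.0.0/12 (clear depth 12)
  add 60.160.0.0/12 -> H1 at depth 12
  ? 251.119.211.98  path d0:-→d1:-→d2:-→d3:-→d4:-→d5:-→d6:-→d7:-→d8:H3→d9:-→d10:-→d11:-→d12:-→d13:-→d14:-→d15:-→d16:-→d17:-→d18:-→d19:-→d20:H1→d21:-→d22:-→d23:-→d24:H2→d25:-→d26:-→d27:-→d28:-→d29:-→d30:-→d31:-→d32:H1  best=H1
  ? 60.160.24.105  path d0:-→d1:-→d2:-→d3:-→d4:-→d5:-→d6:-→d7:-→d8:H0→d9:-→d10:-→d11:-→d12:H1  best=H1
  add 251.119.211.96/28 -> H2 at depth 28
  add 0.0.0.0/0 -> H2 at depth 0
  ? 251.119.209.63  path d0:H2→d1:-→d2:-→d3:-→d4:-→d5:-→d6:-→d7:-→d8:H3→d9:-→d10:-→d11:-→d12:-→d13:-→d14:-→d15:-→d16:-→d17:-→d18:-→d19:-→d20:H1→d21:-→d22:-  best=H1
  del 60.168.0.0/16 (clear depth 16)
  ? 251.0.0.7  path d0:H2→d1:-→d2:-→d3:-→d4:-→d5:-→d6:-→d7:-→d8:H3→d9:-  best=H3
  add 60.0.0.0/8 -> H0 at depth 8
  add 60.0.0.0/8 -> H3 at depth 8
  add 60.168.39.176/28 -> H2 at depth 28
  ? 60.168.39.128  path d0:H2→d1:-→d2:-→d3:-→d4:-→d5:-→d6:-→d7:-→d8:H3→d9:-→d10:-→d11:-→d12:H1→d13:-→d14:-→d15:-→d16:-→d17:-→d18:-→d19:-→d20:-→d21:-→d22:-→d23:-→d24:H0→d25:-→d26:H1  best=H1

== LOOKUPS ==
["H0","H3","H3","no-route","H1","no-route","H1","H0","H1","H1","H1","H3","H1"]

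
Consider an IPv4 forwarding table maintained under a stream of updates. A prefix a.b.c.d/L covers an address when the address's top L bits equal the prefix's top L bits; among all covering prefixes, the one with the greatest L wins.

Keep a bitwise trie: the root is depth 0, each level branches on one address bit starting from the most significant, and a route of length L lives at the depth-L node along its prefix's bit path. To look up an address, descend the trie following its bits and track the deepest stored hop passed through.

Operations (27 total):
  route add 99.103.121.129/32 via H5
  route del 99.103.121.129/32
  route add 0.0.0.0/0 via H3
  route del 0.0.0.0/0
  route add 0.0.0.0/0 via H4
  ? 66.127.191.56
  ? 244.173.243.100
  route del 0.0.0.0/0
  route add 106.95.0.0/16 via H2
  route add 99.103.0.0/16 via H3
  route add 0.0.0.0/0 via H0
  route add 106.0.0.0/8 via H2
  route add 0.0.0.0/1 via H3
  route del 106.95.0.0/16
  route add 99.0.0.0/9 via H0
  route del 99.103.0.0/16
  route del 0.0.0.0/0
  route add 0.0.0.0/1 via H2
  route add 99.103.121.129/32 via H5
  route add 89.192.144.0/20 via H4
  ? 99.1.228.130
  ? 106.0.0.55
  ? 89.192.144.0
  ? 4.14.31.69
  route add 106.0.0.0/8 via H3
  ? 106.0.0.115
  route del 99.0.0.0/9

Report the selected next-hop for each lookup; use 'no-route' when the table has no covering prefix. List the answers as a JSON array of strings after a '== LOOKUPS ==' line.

Apply in order:
  + 99.103.121.129/32 (H5) depth=32
  del 99.103.121.129/32 (clear depth 32)
  + 0.0.0.0/0 (H3) depth=0
  del 0.0.0.0/0 (clear depth 0)
  + 0.0.0.0/0 (H4) depth=0
  Q 66.127.191.56: descend 01 ; hops seen [H4] ; pick H4
  Q 244.173.243.100: descend ε ; hops seen [H4] ; pick H4
  del 0.0.0.0/0 (clear depth 0)
  + 106.95.0.0/16 (H2) depth=16
  + 99.103.0.0/16 (H3) depth=16
  + 0.0.0.0/0 (H0) depth=0
  + 106.0.0.0/8 (H2) depth=8
  + 0.0.0.0/1 (H3) depth=1
  del 106.95.0.0/16 (clear depth 16)
  + 99.0.0.0/9 (H0) depth=9
  del 99.103.0.0/16 (clear depth 16)
  del 0.0.0.0/0 (clear depth 0)
  + 0.0.0.0/1 (H2) depth=1
  + 99.103.121.129/32 (H5) depth=32
  + 89.192.144.0/20 (H4) depth=20
  Q 99.1.228.130: descend 011000110 ; hops seen [H2,H0] ; pick H0
  Q 106.0.0.55: descend 011010100 ; hops seen [H2,H2] ; pick H2
  Q 89.192.144.0: descend 01011001110000001001 ; hops seen [H2,H4] ; pick H4
  Q 4.14.31.69: descend 0 ; hops seen [H2] ; pick H2
  + 106.0.0.0/8 (H3) depth=8
  Q 106.0.0.115: descend 011010100 ; hops seen [H2,H3] ; pick H3
  del 99.0.0.0/9 (clear depth 9)

== LOOKUPS ==
["H4","H4","H0","H2","H4","H2","H3"]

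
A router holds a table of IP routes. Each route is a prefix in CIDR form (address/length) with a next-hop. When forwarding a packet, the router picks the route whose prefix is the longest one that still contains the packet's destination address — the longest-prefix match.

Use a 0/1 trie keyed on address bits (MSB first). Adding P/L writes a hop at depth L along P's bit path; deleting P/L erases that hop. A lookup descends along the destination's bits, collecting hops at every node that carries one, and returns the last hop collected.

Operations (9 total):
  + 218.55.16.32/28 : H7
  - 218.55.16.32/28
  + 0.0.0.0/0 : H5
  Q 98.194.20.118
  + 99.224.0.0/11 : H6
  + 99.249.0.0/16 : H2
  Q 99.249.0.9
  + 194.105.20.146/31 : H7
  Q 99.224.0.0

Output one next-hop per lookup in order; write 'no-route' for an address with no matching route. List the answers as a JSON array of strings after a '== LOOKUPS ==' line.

Process each operation:
  add 218.55.16.32/28 -> H7 at depth 28
  del 218.55.16.32/28 (clear depth 28)
  add 0.0.0.0/0 -> H5 at depth 0
  lookup 98.194.20.118: bits ε walk d0:H5 -> H5
  add 99.224.0.0/11 -> H6 at depth 11
  add 99.249.0.0/16 -> H2 at depth 16
  lookup 99.249.0.9: bits 0110001111111001 walk d0:H5→d1:-→d2:-→d3:-→d4:-→d5:-→d6:-→d7:-→d8:-→d9:-→d10:-→d11:H6→d12:-→d13:-→d14:-→d15:-→d16:H2 -> H2
  add 194.105.20.146/31 -> H7 at depth 31
  lookup 99.224.0.0: bits 01100011111 walk d0:H5→d1:-→d2:-→d3:-→d4:-→d5:-→d6:-→d7:-→d8:-→d9:-→d10:-→d11:H6 -> H6

== LOOKUPS ==
["H5","H2","H6"]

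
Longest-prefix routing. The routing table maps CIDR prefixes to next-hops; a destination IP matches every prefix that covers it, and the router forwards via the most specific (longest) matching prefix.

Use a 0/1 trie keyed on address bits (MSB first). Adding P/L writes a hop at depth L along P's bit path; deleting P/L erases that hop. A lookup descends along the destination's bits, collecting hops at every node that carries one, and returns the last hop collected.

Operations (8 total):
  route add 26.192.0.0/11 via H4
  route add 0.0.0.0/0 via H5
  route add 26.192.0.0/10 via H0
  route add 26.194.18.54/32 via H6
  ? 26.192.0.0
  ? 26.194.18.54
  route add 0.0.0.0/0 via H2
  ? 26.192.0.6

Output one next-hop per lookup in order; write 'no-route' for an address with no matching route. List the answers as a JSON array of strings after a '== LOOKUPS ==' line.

Apply in order:
  + 26.192.0.0/11 (H4) depth=11
  + 0.0.0.0/0 (H5) depth=0
  + 26.192.0.0/10 (H0) depth=10
  + 26.194.18.54/32 (H6) depth=32
  ? 26.192.0.0  path d0:H5→d1:-→d2:-→d3:-→d4:-→d5:-→d6:-→d7:-→d8:-→d9:-→d10:H0→d11:H4→d12:-→d13:-→d14:-  best=H4
  ? 26.194.18.54  path d0:H5→d1:-→d2:-→d3:-→d4:-→d5:-→d6:-→d7:-→d8:-→d9:-→d10:H0→d11:H4→d12:-→d13:-→d14:-→d15:-→d16:-→d17:-→d18:-→d19:-→d20:-→d21:-→d22:-→d23:-→d24:-→d25:-→d26:-→d27:-→d28:-→d29:-→d30:-→d31:-→d32:H6  best=H6
  + 0.0.0.0/0 (H2) depth=0
  ? 26.192.0.6  path d0:H2→d1:-→d2:-→d3:-→d4:-→d5:-→d6:-→d7:-→d8:-→d9:-→d10:H0→d11:H4→d12:-→d13:-→d14:-  best=H4

== LOOKUPS ==
["H4","H6","H4"]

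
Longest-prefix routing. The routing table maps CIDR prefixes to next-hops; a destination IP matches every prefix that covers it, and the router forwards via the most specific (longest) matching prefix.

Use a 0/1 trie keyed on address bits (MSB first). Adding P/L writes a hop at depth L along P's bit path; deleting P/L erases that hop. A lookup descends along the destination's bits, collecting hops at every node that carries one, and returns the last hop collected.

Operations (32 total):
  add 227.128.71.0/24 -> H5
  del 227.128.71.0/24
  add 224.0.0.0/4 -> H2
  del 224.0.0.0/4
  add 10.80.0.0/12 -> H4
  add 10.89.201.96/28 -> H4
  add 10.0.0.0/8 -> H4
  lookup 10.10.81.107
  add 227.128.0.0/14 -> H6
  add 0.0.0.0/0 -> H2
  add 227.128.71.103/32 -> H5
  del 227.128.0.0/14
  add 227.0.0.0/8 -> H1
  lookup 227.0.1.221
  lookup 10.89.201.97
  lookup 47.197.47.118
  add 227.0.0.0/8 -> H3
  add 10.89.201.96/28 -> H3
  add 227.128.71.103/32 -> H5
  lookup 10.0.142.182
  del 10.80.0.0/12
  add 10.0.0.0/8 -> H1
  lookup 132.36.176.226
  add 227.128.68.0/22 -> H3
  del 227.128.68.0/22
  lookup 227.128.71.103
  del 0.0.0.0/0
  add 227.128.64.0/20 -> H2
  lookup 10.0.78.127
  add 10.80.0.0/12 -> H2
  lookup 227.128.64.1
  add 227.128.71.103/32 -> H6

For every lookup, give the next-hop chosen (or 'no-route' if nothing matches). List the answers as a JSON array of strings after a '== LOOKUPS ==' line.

Process each operation:
  add 227.128.71.0/24 -> H5 at depth 24
  del 227.128.71.0/24 (clear depth 24)
  add 224.0.0.0/4 -> H2 at depth 4
  del 224.0.0.0/4 (clear depth 4)
  add 10.80.0.0/12 -> H4 at depth 12
  add 10.89.201.96/28 -> H4 at depth 28
  add 10.0.0.0/8 -> H4 at depth 8
  ? 10.10.81.107  path d0:-→d1:-→d2:-→d3:-→d4:-→d5:-→d6:-→d7:-→d8:H4→d9:-  best=H4
  add 227.128.0.0/14 -> H6 at depth 14
  add 0.0.0.0/0 -> H2 at depth 0
  add 227.128.71.103/32 -> H5 at depth 32
  del 227.128.0.0/14 (clear depth 14)
  add 227.0.0.0/8 -> H1 at depth 8
  ? 227.0.1.221  path d0:H2→d1:-→d2:-→d3:-→d4:-→d5:-→d6:-→d7:-→d8:H1  best=H1
  ? 10.89.201.97  path d0:H2→d1:-→d2:-→d3:-→d4:-→d5:-→d6:-→d7:-→d8:H4→d9:-→d10:-→d11:-→d12:H4→d13:-→d14:-→d15:-→d16:-→d17:-→d18:-→d19:-→d20:-→d21:-→d22:-→d23:-→d24:-→d25:-→d26:-→d27:-→d28:H4  best=H4
  ? 47.197.47.118  path d0:H2→d1:-→d2:-  best=H2
  add 227.0.0.0/8 -> H3 at depth 8
  add 10.89.201.96/28 -> H3 at depth 28
  add 227.128.71.103/32 -> H5 at depth 32
  ? 10.0.142.182  path d0:H2→d1:-→d2:-→d3:-→d4:-→d5:-→d6:-→d7:-→d8:H4→d9:-  best=H4
  del 10.80.0.0/12 (clear depth 12)
  add 10.0.0.0/8 -> H1 at depth 8
  ? 132.36.176.226  path d0:H2→d1:-  best=H2
  add 227.128.68.0/22 -> H3 at depth 22
  del 227.128.68.0/22 (clear depth 22)
  ? 227.128.71.103  path d0:H2→d1:-→d2:-→d3:-→d4:-→d5:-→d6:-→d7:-→d8:H3→d9:-→d10:-→d11:-→d12:-→d13:-→d14:-→d15:-→d16:-→d17:-→d18:-→d19:-→d20:-→d21:-→d22:-→d23:-→d24:-→d25:-→d26:-→d27:-→d28:-→d29:-→d30:-→d31:-→d32:H5  best=H5
  del 0.0.0.0/0 (clear depth 0)
  add 227.128.64.0/20 -> H2 at depth 20
  ? 10.0.78.127  path d0:-→d1:-→d2:-→d3:-→d4:-→d5:-→d6:-→d7:-→d8:H1→d9:-  best=H1
  add 10.80.0.0/12 -> H2 at depth 12
  ? 227.128.64.1  path d0:-→d1:-→d2:-→d3:-→d4:-→d5:-→d6:-→d7:-→d8:H3→d9:-→d10:-→d11:-→d12:-→d13:-→d14:-→d15:-→d16:-→d17:-→d18:-→d19:-→d20:H2→d21:-  best=H2
  add 227.128.71.103/32 -> H6 at depth 32

== LOOKUPS ==
["H4","H1","H4","H2","H4","H2","H5","H1","H2"]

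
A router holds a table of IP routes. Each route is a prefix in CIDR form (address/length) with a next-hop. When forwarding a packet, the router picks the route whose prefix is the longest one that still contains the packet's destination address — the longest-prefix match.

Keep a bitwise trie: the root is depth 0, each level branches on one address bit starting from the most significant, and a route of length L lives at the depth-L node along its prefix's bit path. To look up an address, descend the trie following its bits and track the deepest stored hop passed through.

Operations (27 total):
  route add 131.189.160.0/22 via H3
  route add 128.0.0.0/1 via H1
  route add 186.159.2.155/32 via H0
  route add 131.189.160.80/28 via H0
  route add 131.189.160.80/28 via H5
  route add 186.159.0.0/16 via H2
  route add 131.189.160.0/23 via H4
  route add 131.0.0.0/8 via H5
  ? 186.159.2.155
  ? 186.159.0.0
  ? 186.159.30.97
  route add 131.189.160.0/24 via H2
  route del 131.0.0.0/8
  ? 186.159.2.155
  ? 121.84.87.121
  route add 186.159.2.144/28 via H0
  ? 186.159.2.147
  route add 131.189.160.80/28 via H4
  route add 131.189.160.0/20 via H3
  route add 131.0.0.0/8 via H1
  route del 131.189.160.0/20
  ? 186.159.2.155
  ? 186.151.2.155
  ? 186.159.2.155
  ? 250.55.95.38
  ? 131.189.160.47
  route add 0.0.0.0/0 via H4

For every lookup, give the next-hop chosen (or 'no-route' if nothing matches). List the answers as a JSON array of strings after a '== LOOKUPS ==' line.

Apply in order:
  add 131.189.160.0/22 -> H3 at depth 22
  add 128.0.0.0/1 -> H1 at depth 1
  add 186.159.2.155/32 -> H0 at depth 32
  add 131.189.160.80/28 -> H0 at depth 28
  add 131.189.160.80/28 -> H5 at depth 28
  add 186.159.0.0/16 -> H2 at depth 16
  add 131.189.160.0/23 -> H4 at depth 23
  add 131.0.0.0/8 -> H5 at depth 8
  lookup 186.159.2.155: bits 10111010100111110000001010011011 walk d0:-→d1:H1→d2:-→d3:-→d4:-→d5:-→d6:-→d7:-→d8:-→d9:-→d10:-→d11:-→d12:-→d13:-→d14:-→d15:-→d16:H2→d17:-→d18:-→d19:-→d20:-→d21:-→d22:-→d23:-→d24:-→d25:-→d26:-→d27:-→d28:-→d29:-→d30:-→d31:-→d32:H0 -> H0
  lookup 186.159.0.0: bits 1011101010011111000000 walk d0:-→d1:H1→d2:-→d3:-→d4:-→d5:-→d6:-→d7:-→d8:-→d9:-→d10:-→d11:-→d12:-→d13:-→d14:-→d15:-→d16:H2→d17:-→d18:-→d19:-→d20:-→d21:-→d22:- -> H2
  lookup 186.159.30.97: bits 1011101010011111000 walk d0:-→d1:H1→d2:-→d3:-→d4:-→d5:-→d6:-→d7:-→d8:-→d9:-→d10:-→d11:-→d12:-→d13:-→d14:-→d15:-→d16:H2→d17:-→d18:-→d19:- -> H2
  add 131.189.160.0/24 -> H2 at depth 24
  - 131.0.0.0/8 clear@8
  lookup 186.159.2.155: bits 10111010100111110000001010011011 walk d0:-→d1:H1→d2:-→d3:-→d4:-→d5:-→d6:-→d7:-→d8:-→d9:-→d10:-→d11:-→d12:-→d13:-→d14:-→d15:-→d16:H2→d17:-→d18:-→d19:-→d20:-→d21:-→d22:-→d23:-→d24:-→d25:-→d26:-→d27:-→d28:-→d29:-→d30:-→d31:-→d32:H0 -> H0
  lookup 121.84.87.121: bits ε walk d0:- -> no-route
  add 186.159.2.144/28 -> H0 at depth 28
  lookup 186.159.2.147: bits 1011101010011111000000101001 walk d0:-→d1:H1→d2:-→d3:-→d4:-→d5:-→d6:-→d7:-→d8:-→d9:-→d10:-→d11:-→d12:-→d13:-→d14:-→d15:-→d16:H2→d17:-→d18:-→d19:-→d20:-→d21:-→d22:-→d23:-→d24:-→d25:-→d26:-→d27:-→d28:H0 -> H0
  add 131.189.160.80/28 -> H4 at depth 28
  add 131.189.160.0/20 -> H3 at depth 20
  add 131.0.0.0/8 -> H1 at depth 8
  - 131.189.160.0/20 clear@20
  lookup 186.159.2.155: bits 10111010100111110000001010011011 walk d0:-→d1:H1→d2:-→d3:-→d4:-→d5:-→d6:-→d7:-→d8:-→d9:-→d10:-→d11:-→d12:-→d13:-→d14:-→d15:-→d16:H2→d17:-→d18:-→d19:-→d20:-→d21:-→d22:-→d23:-→d24:-→d25:-→d26:-→d27:-→d28:H0→d29:-→d30:-→d31:-→d32:H0 -> H0
  lookup 186.151.2.155: bits 101110101001 walk d0:-→d1:H1→d2:-→d3:-→d4:-→d5:-→d6:-→d7:-→d8:-→d9:-→d10:-→d11:-→d12:- -> H1
  lookup 186.159.2.155: bits 10111010100111110000001010011011 walk d0:-→d1:H1→d2:-→d3:-→d4:-→d5:-→d6:-→d7:-→d8:-→d9:-→d10:-→d11:-→d12:-→d13:-→d14:-→d15:-→d16:H2→d17:-→d18:-→d19:-→d20:-→d21:-→d22:-→d23:-→d24:-→d25:-→d26:-→d27:-→d28:H0→d29:-→d30:-→d31:-→d32:H0 -> H0
  lookup 250.55.95.38: bits 1 walk d0:-→d1:H1 -> H1
  lookup 131.189.160.47: bits 1000001110111101101000000 walk d0:-→d1:H1→d2:-→d3:-→d4:-→d5:-→d6:-→d7:-→d8:H1→d9:-→d10:-→d11:-→d12:-→d13:-→d14:-→d15:-→d16:-→d17:-→d18:-→d19:-→d20:-→d21:-→d22:H3→d23:H4→d24:H2→d25:- -> H2
  add 0.0.0.0/0 -> H4 at depth 0

== LOOKUPS ==
["H0","H2","H2","H0","no-route","H0","H0","H1","H0","H1","H2"]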